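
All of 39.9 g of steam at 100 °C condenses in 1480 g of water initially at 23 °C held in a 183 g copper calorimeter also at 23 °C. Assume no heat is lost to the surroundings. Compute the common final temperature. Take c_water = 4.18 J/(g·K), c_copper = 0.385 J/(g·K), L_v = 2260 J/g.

T_f ≈ 39.0 °C

Taking heat into each body as positive, Σ m c ΔT = 0:
latent heat released on condensation: 39.9×2260 = 90174
  condensed water 100 °C→T: 166.78(T − 100)
  original water: 6186.4(T − 23)
  cup: 70.45(T − 23)
6423.6 T = 90174 + 16678 + 143908 = 250760
T ≈ 39.04 °C — below 100 °C, confirming all the steam condensed.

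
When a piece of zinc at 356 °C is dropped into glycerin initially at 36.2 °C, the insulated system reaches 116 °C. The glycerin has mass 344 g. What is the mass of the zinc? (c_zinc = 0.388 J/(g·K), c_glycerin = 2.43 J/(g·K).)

m ≈ 716 g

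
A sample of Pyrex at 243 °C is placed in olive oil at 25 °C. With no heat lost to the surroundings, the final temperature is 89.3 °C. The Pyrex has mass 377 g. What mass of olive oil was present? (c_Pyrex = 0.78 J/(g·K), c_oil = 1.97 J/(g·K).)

m ≈ 357 g

Heat lost by the Pyrex = heat gained by the oil:
377×0.78×(243 − 89.3) = m×1.97×(89.3 − 25)
126.67 m = 45197  ⇒  m ≈ 356.8 g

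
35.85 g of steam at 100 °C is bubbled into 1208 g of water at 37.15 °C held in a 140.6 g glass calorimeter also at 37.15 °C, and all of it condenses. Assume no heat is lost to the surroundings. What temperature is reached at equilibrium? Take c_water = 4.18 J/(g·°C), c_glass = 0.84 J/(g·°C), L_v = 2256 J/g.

T_f ≈ 54.1 °C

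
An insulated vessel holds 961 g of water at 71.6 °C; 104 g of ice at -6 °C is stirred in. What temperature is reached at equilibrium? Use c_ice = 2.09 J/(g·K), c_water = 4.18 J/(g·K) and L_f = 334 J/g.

Heat gained plus heat lost sum to zero:
warm ice to 0 °C: 104·2.09·(0 − (-6)) = 1304.2
  fusion: m_ice L_f = 104·334 = 34736
  warm the meltwater: 434.72 T
  water: 4017(T − 71.6)
4451.7 T = 287616 − 36040 = 251576
T ≈ 56.51 °C (positive, so assuming full melt was valid).

T_f ≈ 56.5 °C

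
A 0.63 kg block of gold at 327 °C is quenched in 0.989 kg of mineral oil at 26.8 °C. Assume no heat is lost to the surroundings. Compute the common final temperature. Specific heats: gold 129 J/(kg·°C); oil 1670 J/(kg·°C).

T_f ≈ 40.9 °C

|Q_gold| = |Q_oil|:
0.63×129×(327 − T) = 0.989×1670×(T − 26.8)
81.27(327 − T) = 1651.6(T − 26.8)
1732.9 T = 70839  ⇒  T ≈ 40.88 °C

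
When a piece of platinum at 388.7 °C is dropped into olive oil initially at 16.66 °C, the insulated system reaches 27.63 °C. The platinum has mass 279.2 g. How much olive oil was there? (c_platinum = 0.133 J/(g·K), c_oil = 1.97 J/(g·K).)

m ≈ 620 g

Heat lost by the platinum = heat gained by the oil:
279.2·0.133·(388.7 − 27.63) = m·1.97·(27.63 − 16.66)
21.61 m = 13408  ⇒  m ≈ 620.4 g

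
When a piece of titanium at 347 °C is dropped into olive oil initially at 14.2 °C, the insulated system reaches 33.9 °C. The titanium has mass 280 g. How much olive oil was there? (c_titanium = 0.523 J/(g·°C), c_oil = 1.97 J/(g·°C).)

m ≈ 1180 g

Heat lost by the titanium = heat gained by the oil:
280×0.523×(347 − 33.9) = m×1.97×(33.9 − 14.2)
38.81 m = 45850  ⇒  m ≈ 1181 g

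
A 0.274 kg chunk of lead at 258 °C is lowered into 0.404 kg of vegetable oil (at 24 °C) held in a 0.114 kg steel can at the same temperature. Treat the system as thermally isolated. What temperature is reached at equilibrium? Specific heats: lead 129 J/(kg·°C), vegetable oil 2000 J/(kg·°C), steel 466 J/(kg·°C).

T_f ≈ 33.2 °C

Let T be the final temperature. ΣQ_i = 0:
0.274*129*(T − 258) + 0.404*2000*(T − 24) + 0.114*466*(T − 24) = 0
896.47 T = 29786
T ≈ 33.23 °C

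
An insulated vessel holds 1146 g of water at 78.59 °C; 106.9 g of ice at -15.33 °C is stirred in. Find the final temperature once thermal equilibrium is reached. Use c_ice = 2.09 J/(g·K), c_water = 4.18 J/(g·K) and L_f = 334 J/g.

Heat gained plus heat lost sum to zero:
warm ice to 0 °C: 106.9×2.09×(0 − (-15.33)) = 3425
  melt ice: 106.9×334 = 35705
  warm the meltwater: 446.84 T
  water cools: 1146×4.18×(T − 78.59) = 4790.3(T − 78.59)
5237.1 T = 376468 − 39130 = 337338
T ≈ 64.41 °C. Since T > 0 °C, the all-ice-melts assumption holds.

T_f ≈ 64.4 °C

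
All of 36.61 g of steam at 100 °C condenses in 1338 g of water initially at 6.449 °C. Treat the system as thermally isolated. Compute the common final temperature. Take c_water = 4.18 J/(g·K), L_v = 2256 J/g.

T_f ≈ 23.3 °C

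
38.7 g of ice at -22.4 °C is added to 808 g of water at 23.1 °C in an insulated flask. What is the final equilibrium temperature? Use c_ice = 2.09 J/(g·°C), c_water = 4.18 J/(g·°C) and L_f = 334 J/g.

T_f ≈ 17.9 °C

Heat gained plus heat lost sum to zero:
ice -22.4→0 °C: 38.7·2.09·22.4 = 1811.8
  fusion: m_ice L_f = 38.7·334 = 12926
  meltwater 0→T: 38.7·4.18·T = 161.77 T
  water cools: 808·4.18·(T − 23.1) = 3377.4(T − 23.1)
3539.2 T = 78019 − 14738 = 63281
T ≈ 17.88 °C (positive, so assuming full melt was valid).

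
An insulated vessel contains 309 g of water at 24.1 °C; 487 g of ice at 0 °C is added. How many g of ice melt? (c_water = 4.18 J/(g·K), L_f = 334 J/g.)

m_melted ≈ 93.2 g

Heat available from the water dropping to 0 °C: 309·4.18·24.1 = 31128 J.
Fully melting the ice requires m_ice L_f = 487·334 = 162658 J.
That's not enough to melt it all — equilibrium is at 0 °C with ice remaining.
m_melted·334 = 31128  ⇒  m_melted ≈ 93.2 g.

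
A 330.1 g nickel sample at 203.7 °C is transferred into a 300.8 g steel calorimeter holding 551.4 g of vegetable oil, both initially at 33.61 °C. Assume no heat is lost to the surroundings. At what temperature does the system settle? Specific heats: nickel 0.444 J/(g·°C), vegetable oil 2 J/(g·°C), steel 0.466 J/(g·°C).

T_f ≈ 51.6 °C

With ΣQ=0 the equilibrium temperature is the m·c-weighted mean:
T_f = (146.56×203.7 + 1102.8×33.61 + 140.17×33.61) / (146.56 + 1102.8 + 140.17)
    = 71631 / 1389.5 ≈ 51.55 °C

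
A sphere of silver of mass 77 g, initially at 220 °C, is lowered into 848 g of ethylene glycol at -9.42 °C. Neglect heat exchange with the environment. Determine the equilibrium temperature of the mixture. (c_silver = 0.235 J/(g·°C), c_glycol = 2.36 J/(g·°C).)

T_f = Σ m_i c_i T_i / Σ m_i c_i:
T_f = (18.09*220 + 2001.3*(-9.42)) / (18.09 + 2001.3)
    = -14871 / 2019.4 ≈ -7.36 °C

T_f ≈ -7.4 °C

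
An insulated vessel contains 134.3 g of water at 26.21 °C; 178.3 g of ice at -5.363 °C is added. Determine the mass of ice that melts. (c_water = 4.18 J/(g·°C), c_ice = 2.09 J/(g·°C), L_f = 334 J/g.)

Heat available from the water dropping to 0 °C: 134.3·4.18·26.21 = 14714 J.
Warming the ice to 0 °C takes 178.3·2.09·5.363 = 1998.5 J, leaving 12715 J for melting.
Melting all 178.3 g of ice would need 178.3·334 = 59552 J.
12715 J < 59552 J, so only part of the ice melts and the system sits at 0 °C.
m_melted·334 = 12715  ⇒  m_melted ≈ 38.07 g.

m_melted ≈ 38.1 g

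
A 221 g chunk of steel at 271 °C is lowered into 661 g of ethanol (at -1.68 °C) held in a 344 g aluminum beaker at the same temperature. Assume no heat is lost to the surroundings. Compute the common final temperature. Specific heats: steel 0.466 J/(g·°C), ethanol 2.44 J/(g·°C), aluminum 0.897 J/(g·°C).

Net heat exchanged in the isolated system is zero:
221*0.466*(T − 271) + 661*2.44*(T − (-1.68)) + 344*0.897*(T − (-1.68)) = 0
102.99(T − 271) + 1612.8(T − (-1.68)) + 308.57(T − (-1.68)) = 0
2024.4 T = 24681
T = 24681/2024.4 ≈ 12.19 °C

T_f ≈ 12.2 °C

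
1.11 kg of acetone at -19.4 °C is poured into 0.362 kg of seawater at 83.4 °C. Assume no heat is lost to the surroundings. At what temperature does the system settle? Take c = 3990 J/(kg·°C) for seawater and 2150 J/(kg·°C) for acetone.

T_f ≈ 19.4 °C

T_f is the heat-capacity-weighted average of the initial temperatures:
T_f = (1444.4×83.4 + 2386.5×(-19.4)) / (1444.4 + 2386.5)
    = 74163 / 3830.9 ≈ 19.36 °C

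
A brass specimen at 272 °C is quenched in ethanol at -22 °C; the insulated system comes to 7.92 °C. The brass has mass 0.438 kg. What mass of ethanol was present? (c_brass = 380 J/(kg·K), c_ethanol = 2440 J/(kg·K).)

m ≈ 0.602 kg

Heat lost by the brass = heat gained by the ethanol:
0.438×380×(272 − 7.92) = m×2440×(7.92 − (-22))
73005 m = 43953  ⇒  m ≈ 0.6021 kg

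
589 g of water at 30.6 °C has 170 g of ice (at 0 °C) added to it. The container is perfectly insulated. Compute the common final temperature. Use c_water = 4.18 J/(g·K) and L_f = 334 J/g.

T_f ≈ 5.8 °C

Heat gained plus heat lost sum to zero:
fusion: m_ice L_f = 170·334 = 56780
  warm the meltwater: 710.6 T
  water: 2462(T − 30.6)
3172.6 T = 75338 − 56780 = 18558
T ≈ 5.85 °C (positive, so assuming full melt was valid).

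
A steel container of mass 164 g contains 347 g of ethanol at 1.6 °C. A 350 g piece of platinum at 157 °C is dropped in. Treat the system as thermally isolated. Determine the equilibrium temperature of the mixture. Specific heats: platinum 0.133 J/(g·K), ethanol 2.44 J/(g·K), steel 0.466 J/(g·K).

T_f ≈ 9.1 °C

Let T be the final temperature. ΣQ_i = 0:
350*0.133*(T − 157) + 347*2.44*(T − 1.6) + 164*0.466*(T − 1.6) = 0
969.65 T = 8785.3
T = 8785.3/969.65 ≈ 9.06 °C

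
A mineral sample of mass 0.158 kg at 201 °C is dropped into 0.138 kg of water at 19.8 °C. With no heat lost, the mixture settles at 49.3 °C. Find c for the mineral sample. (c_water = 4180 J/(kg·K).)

m_s c (T_s − T_f) = m_water c_water (T_f − T_0):
0.158·c·(201 − 49.3) = 0.138·4180·(49.3 − 19.8)
23.97 c = 17017  ⇒  c ≈ 710 J/(kg·K)

c ≈ 710 J/(kg·K)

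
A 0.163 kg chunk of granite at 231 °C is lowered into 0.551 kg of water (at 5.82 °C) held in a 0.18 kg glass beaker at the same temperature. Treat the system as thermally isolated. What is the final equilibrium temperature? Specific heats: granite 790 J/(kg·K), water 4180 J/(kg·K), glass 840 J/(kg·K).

T_f ≈ 17.0 °C

T_f = Σ m_i c_i T_i / Σ m_i c_i:
T_f = (128.77×231 + 2303.2×5.82 + 151.2×5.82) / (128.77 + 2303.2 + 151.2)
    = 44030 / 2583.2 ≈ 17.05 °C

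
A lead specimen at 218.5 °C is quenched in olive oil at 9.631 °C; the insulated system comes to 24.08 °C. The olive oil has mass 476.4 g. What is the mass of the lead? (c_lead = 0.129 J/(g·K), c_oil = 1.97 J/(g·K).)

Energy conservation, ΣQ = 0:
m·0.129·(24.08 − 218.5) + 476.4·1.97·(24.08 − 9.631) = 0
-25.08 m = -13561
m = -13561/-25.08 ≈ 540.7 g

m ≈ 541 g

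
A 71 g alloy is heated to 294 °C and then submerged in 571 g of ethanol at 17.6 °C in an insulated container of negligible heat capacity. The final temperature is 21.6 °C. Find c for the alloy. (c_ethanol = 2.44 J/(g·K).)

Taking heat into each body as positive, Σ m c ΔT = 0:
71×c×(21.6 − 294) + 571×2.44×(21.6 − 17.6) = 0
-19340 c = -5573
c = -5573/-19340 ≈ 0.2882 J/(g·K)

c ≈ 0.288 J/(g·K)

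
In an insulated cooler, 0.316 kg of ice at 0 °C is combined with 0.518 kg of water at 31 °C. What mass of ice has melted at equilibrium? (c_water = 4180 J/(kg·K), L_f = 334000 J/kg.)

Water can give up m c ΔT = 0.518·4180·31 = 67122 J before reaching 0 °C.
To melt every bit of ice: 0.316·334000 = 105544 J.
67122 J < 105544 J, so only part of the ice melts and the system sits at 0 °C.
m_melt = 67122 / L_f = 0.201 kg.

m_melted ≈ 0.201 kg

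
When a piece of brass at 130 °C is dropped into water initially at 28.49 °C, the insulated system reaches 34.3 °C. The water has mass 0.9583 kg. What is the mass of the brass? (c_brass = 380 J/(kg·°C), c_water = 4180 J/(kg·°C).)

m ≈ 0.64 kg

|Q_brass| = |Q_water|:
m·380·(130 − 34.3) = 0.9583·4180·(34.3 − 28.49)
36366 m = 23273  ⇒  m ≈ 0.64 kg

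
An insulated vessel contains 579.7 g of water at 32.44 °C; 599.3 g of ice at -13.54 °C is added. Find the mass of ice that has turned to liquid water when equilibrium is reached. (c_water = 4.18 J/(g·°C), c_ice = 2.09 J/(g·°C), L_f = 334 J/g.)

m_melted ≈ 185 g

Water can give up m c ΔT = 579.7×4.18×32.44 = 78607 J before reaching 0 °C.
Warming the ice to 0 °C takes 599.3×2.09×13.54 = 16959 J, leaving 61648 J for melting.
Fully melting the ice requires m_ice L_f = 599.3×334 = 200166 J.
That's not enough to melt it all — equilibrium is at 0 °C with ice remaining.
m_melt = 61648 / L_f = 184.6 g.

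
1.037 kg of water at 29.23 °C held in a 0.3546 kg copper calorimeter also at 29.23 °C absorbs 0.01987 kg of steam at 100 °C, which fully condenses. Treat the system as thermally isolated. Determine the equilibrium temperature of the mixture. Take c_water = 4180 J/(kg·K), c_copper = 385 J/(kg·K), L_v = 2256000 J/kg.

T_f ≈ 40.4 °C

Energy conservation, ΣQ = 0:
steam→water at 100 °C releases m L_v = 0.01987·2256000 = 44827
  condensate cools 100→T: 0.01987·4180·(T − 100) = 83.06(T − 100)
  original water: 4334.7(T − 29.23)
  copper cup: 0.3546·385·(T − 29.23) = 136.52(T − 29.23)
4554.2 T = 44827 + 8305.7 + 130693 = 183825
T ≈ 40.36 °C, under the boiling point, so the assumption holds.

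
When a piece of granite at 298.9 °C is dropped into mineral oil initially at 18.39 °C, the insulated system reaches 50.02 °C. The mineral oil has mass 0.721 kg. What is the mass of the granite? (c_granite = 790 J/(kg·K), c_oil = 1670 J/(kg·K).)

m ≈ 0.194 kg

|Q_granite| = |Q_oil|:
m×790×(298.9 − 50.02) = 0.721×1670×(50.02 − 18.39)
196615 m = 38085  ⇒  m ≈ 0.1937 kg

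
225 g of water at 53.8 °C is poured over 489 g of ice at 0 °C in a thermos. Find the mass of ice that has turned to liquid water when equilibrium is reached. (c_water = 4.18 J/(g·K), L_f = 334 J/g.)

Water can give up m c ΔT = 225×4.18×53.8 = 50599 J before reaching 0 °C.
Fully melting the ice requires m_ice L_f = 489×334 = 163326 J.
Since 50599 < 163326 J, not all the ice melts; equilibrium is at 0 °C.
Mass melted = 50599/334 ≈ 151.5 g.

m_melted ≈ 151 g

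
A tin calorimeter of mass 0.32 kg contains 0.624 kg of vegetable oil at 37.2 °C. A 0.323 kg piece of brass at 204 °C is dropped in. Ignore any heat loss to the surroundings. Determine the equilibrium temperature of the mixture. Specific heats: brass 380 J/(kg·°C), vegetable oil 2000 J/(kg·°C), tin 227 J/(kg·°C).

Heat gained plus heat lost sum to zero:
0.323×380×(T − 204) + 0.624×2000×(T − 37.2) + 0.32×227×(T − 37.2) = 0
(122.74 + 1248 + 72.64) T = 122.74×204 + 1248×37.2 + 72.64×37.2
T = 74167 / 1443.4 = 51.4 °C

T_f ≈ 51.4 °C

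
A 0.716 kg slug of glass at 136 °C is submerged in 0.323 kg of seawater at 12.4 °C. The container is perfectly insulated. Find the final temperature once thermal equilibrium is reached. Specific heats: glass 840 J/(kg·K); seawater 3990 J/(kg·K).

T_f ≈ 51.7 °C

Taking heat into each body as positive, Σ m c ΔT = 0:
0.716*840*(T − 136) + 0.323*3990*(T − 12.4) = 0
601.44(T − 136) + 1288.8(T − 12.4) = 0
(601.44 + 1288.8) T = 601.44*136 + 1288.8*12.4
T ≈ 51.73 °C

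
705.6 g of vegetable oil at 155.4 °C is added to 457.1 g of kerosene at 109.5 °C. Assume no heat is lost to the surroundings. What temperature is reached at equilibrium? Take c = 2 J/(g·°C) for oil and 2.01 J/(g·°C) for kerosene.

|Q_oil| = |Q_kerosene|:
705.6*2*(155.4 − T) = 457.1*2.01*(T − 109.5)
1411.2(155.4 − T) = 918.77(T − 109.5)
2330 T = 319906  ⇒  T ≈ 137.30 °C

T_f ≈ 137.3 °C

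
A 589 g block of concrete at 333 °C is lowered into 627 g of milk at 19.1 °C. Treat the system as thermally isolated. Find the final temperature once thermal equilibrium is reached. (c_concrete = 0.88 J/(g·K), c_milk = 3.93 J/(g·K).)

Heat gained plus heat lost sum to zero:
589×0.88×(T − 333) + 627×3.93×(T − 19.1) = 0
518.32(T − 333) + 2464.1(T − 19.1) = 0
2982.4 T = 219665
T ≈ 73.65 °C

T_f ≈ 73.7 °C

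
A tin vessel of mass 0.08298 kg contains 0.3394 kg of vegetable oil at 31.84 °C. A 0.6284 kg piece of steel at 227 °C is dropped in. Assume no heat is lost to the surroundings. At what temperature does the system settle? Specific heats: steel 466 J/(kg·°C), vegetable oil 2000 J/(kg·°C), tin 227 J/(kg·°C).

Energy conservation, ΣQ = 0:
0.6284×466×(T − 227) + 0.3394×2000×(T − 31.84) + 0.08298×227×(T − 31.84) = 0
(292.83 + 678.8 + 18.84) T = 292.83×227 + 678.8×31.84 + 18.84×31.84
T = 88686/990.47 ≈ 89.54 °C

T_f ≈ 89.5 °C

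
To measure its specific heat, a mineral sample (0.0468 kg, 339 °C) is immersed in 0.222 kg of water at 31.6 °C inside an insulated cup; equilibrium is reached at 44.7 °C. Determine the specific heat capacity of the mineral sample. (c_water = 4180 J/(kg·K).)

Heat lost by the mineral sample = heat gained by the water:
0.0468×c×(339 − 44.7) = 0.222×4180×(44.7 − 31.6)
13.77 c = 12156  ⇒  c ≈ 882.6 J/(kg·K)

c ≈ 883 J/(kg·K)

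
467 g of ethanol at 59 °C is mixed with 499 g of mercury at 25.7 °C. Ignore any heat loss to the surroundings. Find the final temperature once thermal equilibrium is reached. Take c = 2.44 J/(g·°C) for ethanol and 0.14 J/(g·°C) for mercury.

T_f ≈ 57.1 °C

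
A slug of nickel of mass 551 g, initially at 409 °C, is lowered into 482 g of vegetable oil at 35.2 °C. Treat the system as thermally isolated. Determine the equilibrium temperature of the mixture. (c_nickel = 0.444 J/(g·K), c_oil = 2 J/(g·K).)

Setting the total heat transfer to zero:
551×0.444×(T − 409) + 482×2×(T − 35.2) = 0
244.64(T − 409) + 964(T − 35.2) = 0
(244.64 + 964) T = 244.64×409 + 964×35.2
T = 133992/1208.6 ≈ 110.86 °C

T_f ≈ 110.9 °C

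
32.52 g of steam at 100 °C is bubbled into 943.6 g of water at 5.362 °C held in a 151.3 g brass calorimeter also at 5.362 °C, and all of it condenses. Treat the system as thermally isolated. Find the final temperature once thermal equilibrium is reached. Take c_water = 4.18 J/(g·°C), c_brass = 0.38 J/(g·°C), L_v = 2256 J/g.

Energy balance with sensible and latent terms:
steam→water at 100 °C releases m L_v = 32.52×2256 = 73365
  condensate cools 100→T: 32.52×4.18×(T − 100) = 135.93(T − 100)
  water warms: 943.6×4.18×(T − 5.362) = 3944.2(T − 5.362)
  cup: 57.49(T − 5.362)
4137.7 T = 73365 + 13593 + 21457 = 108416
T ≈ 26.20 °C, under the boiling point, so the assumption holds.

T_f ≈ 26.2 °C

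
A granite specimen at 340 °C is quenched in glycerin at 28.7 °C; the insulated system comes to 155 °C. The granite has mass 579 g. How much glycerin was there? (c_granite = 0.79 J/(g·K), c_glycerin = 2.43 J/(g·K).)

|Q_granite| = |Q_glycerin|:
579·0.79·(340 − 155) = m·2.43·(155 − 28.7)
306.91 m = 84621  ⇒  m ≈ 275.7 g

m ≈ 276 g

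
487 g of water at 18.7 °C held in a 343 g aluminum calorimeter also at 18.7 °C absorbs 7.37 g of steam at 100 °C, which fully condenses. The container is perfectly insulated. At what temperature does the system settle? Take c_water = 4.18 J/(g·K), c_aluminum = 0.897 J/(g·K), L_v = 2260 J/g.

T_f ≈ 26.8 °C

Sum of m c ΔT and latent-heat terms is zero:
condense steam: −7.37·2260 = −16656; condensate cools 100→T: 7.37·4.18·(T − 100) = 30.81(T − 100); original water: 2035.7(T − 18.7); aluminum cup: 343·0.897·(T − 18.7) = 307.67(T − 18.7)
2374.1 T = 16656 + 3080.7 + 43820 = 63557
T ≈ 26.77 °C, under the boiling point, so the assumption holds.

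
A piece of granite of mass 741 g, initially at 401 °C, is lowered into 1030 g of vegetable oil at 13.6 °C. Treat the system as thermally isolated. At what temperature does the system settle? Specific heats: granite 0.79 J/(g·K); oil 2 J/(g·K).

T_f ≈ 99.3 °C

Set heat shed by the hot body equal to heat absorbed by the cold body:
741*0.79*(401 − T) = 1030*2*(T − 13.6)
585.39(401 − T) = 2060(T − 13.6)
2645.4 T = 262757  ⇒  T ≈ 99.33 °C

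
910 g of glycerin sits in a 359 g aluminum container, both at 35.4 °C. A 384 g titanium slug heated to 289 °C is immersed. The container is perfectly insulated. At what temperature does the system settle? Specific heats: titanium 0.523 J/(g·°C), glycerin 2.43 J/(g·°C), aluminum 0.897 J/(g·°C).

T_f ≈ 54.0 °C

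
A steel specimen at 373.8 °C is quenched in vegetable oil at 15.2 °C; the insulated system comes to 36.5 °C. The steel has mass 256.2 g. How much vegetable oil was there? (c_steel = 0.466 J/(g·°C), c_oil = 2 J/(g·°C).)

Conservation of energy gives ΣQ = 0:
256.2×0.466×(36.5 − 373.8) + m×2×(36.5 − 15.2) = 0
42.6 m = 40270
m = 40270/42.6 ≈ 945.3 g

m ≈ 945 g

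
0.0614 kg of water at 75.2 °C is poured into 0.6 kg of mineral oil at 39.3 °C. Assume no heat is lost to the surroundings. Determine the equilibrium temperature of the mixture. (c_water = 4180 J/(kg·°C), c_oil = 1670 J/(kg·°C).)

T_f ≈ 46.6 °C

T_f = Σ m_i c_i T_i / Σ m_i c_i:
T_f = (256.65*75.2 + 1002*39.3) / (256.65 + 1002)
    = 58679 / 1258.7 ≈ 46.62 °C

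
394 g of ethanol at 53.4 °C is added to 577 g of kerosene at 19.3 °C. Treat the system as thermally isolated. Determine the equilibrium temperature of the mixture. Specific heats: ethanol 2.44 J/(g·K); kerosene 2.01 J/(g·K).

T_f ≈ 34.8 °C

Let T be the final temperature. ΣQ_i = 0:
394·2.44·(T − 53.4) + 577·2.01·(T − 19.3) = 0
961.36(T − 53.4) + 1159.8(T − 19.3) = 0
(961.36 + 1159.8) T = 961.36·53.4 + 1159.8·19.3
T = 73720 / 2121.1 = 34.8 °C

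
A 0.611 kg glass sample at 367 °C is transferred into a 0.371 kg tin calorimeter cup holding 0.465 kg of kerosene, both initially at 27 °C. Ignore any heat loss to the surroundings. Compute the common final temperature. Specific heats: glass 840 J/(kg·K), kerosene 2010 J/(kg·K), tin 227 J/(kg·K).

Setting the total heat transfer to zero:
0.611×840×(T − 367) + 0.465×2010×(T − 27) + 0.371×227×(T − 27) = 0
1532.1 T = 215868
T ≈ 140.90 °C

T_f ≈ 140.9 °C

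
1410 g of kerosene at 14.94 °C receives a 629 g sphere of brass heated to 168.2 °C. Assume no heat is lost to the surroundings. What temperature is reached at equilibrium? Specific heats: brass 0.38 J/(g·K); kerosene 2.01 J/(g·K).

T_f ≈ 26.9 °C

Setting the total heat transfer to zero:
629×0.38×(T − 168.2) + 1410×2.01×(T − 14.94) = 0
239.02(T − 168.2) + 2834.1(T − 14.94) = 0
(239.02 + 2834.1) T = 239.02×168.2 + 2834.1×14.94
T = 82545/3073.1 ≈ 26.86 °C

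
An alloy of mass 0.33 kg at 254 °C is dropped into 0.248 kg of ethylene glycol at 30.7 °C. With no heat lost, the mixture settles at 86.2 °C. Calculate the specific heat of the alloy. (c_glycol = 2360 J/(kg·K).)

c ≈ 587 J/(kg·K)

Energy conservation, ΣQ = 0:
0.33×c×(86.2 − 254) + 0.248×2360×(86.2 − 30.7) = 0
-55.37 c = -32483
c = -32483/-55.37 ≈ 586.6 J/(kg·K)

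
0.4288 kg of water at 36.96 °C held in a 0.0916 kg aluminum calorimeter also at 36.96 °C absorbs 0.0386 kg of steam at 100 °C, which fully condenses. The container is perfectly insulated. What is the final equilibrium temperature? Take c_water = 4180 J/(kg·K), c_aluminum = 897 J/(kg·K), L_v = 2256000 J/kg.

T_f ≈ 84.7 °C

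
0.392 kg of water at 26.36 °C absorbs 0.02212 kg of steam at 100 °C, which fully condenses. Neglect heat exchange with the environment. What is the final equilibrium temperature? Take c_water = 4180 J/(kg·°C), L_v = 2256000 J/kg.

Conservation of energy gives ΣQ = 0:
latent heat released on condensation: 0.02212·2256000 = 49903; condensed water 100 °C→T: 92.46(T − 100); water warms: 0.392·4180·(T − 26.36) = 1638.6(T − 26.36)
1731 T = 49903 + 9246.2 + 43192 = 102341
T ≈ 59.12 °C (< 100 °C, so full condensation is consistent).

T_f ≈ 59.1 °C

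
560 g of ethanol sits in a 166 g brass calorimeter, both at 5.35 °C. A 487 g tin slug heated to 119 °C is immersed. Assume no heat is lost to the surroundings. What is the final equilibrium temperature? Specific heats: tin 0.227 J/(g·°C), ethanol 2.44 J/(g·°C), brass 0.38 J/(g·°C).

T_f ≈ 13.5 °C

With ΣQ=0 the equilibrium temperature is the m·c-weighted mean:
T_f = (110.55·119 + 1366.4·5.35 + 63.08·5.35) / (110.55 + 1366.4 + 63.08)
    = 20803 / 1540 ≈ 13.51 °C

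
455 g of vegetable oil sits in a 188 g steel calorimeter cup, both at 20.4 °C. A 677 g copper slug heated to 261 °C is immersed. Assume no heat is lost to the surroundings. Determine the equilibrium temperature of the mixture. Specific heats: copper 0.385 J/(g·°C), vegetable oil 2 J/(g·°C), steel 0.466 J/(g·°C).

Conservation of energy gives ΣQ = 0:
677×0.385×(T − 261) + 455×2×(T − 20.4) + 188×0.466×(T − 20.4) = 0
1258.3 T = 88380
T ≈ 70.24 °C

T_f ≈ 70.2 °C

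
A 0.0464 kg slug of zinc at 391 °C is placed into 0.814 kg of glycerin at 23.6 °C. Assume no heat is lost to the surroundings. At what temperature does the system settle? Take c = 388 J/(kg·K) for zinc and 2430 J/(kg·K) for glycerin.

T_f ≈ 26.9 °C

Set heat shed by the hot body equal to heat absorbed by the cold body:
0.0464*388*(391 − T) = 0.814*2430*(T − 23.6)
18(391 − T) = 1978(T − 23.6)
1996 T = 53721  ⇒  T ≈ 26.91 °C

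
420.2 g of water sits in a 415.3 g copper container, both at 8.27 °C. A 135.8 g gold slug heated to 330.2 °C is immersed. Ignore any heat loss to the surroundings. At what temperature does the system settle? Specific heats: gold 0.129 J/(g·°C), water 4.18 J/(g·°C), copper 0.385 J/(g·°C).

Let T be the final temperature. ΣQ_i = 0:
135.8·0.129·(T − 330.2) + 420.2·4.18·(T − 8.27) + 415.3·0.385·(T − 8.27) = 0
(17.52 + 1756.4 + 159.89) T = 17.52·330.2 + 1756.4·8.27 + 159.89·8.27
T = 21633 / 1933.8 = 11.2 °C

T_f ≈ 11.2 °C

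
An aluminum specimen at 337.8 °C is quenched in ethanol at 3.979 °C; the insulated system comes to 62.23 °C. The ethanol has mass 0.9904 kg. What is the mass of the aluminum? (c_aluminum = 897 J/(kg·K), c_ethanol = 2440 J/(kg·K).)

Net heat exchanged in the isolated system is zero:
m×897×(62.23 − 337.8) + 0.9904×2440×(62.23 − 3.979) = 0
-247186 m = -140768
m = -140768/-247186 ≈ 0.5695 kg

m ≈ 0.569 kg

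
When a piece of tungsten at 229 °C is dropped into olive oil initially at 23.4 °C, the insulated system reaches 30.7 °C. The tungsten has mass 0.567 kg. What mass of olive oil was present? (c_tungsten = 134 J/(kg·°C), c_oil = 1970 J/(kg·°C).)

m ≈ 1.05 kg

|Q_tungsten| = |Q_oil|:
0.567×134×(229 − 30.7) = m×1970×(30.7 − 23.4)
14381 m = 15066  ⇒  m ≈ 1.048 kg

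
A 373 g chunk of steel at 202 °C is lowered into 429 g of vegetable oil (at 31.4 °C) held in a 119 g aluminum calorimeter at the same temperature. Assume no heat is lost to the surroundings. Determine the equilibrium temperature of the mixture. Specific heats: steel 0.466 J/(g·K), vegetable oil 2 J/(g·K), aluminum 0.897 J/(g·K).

Setting the total heat transfer to zero:
373·0.466·(T − 202) + 429·2·(T − 31.4) + 119·0.897·(T − 31.4) = 0
173.82(T − 202) + 858(T − 31.4) + 106.74(T − 31.4) = 0
(173.82 + 858 + 106.74) T = 173.82·202 + 858·31.4 + 106.74·31.4
T ≈ 57.44 °C

T_f ≈ 57.4 °C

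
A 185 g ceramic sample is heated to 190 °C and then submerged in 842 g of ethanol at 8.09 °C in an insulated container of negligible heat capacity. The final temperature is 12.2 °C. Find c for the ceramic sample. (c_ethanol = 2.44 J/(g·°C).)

c ≈ 0.257 J/(g·°C)

Setting the total heat transfer to zero:
185·c·(12.2 − 190) + 842·2.44·(12.2 − 8.09) = 0
-32893 c = -8443.9
c = -8443.9/-32893 ≈ 0.2567 J/(g·°C)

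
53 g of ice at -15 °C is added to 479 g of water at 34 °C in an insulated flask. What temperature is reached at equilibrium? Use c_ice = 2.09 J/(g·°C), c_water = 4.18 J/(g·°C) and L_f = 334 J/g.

Heat gained plus heat lost sum to zero:
warm ice to 0 °C: 53·2.09·(0 − (-15)) = 1661.5; fusion: m_ice L_f = 53·334 = 17702; meltwater 0→T: 53·4.18·T = 221.54 T; water: 2002.2(T − 34)
2223.8 T = 68075 − 19364 = 48712
T ≈ 21.91 °C (positive, so assuming full melt was valid).

T_f ≈ 21.9 °C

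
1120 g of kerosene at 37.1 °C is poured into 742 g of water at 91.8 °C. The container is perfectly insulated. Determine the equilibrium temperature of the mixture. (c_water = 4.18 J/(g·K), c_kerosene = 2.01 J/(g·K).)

Conservation of energy gives ΣQ = 0:
742*4.18*(T − 91.8) + 1120*2.01*(T − 37.1) = 0
3101.6(T − 91.8) + 2251.2(T − 37.1) = 0
5352.8 T = 368243
T = 368243 / 5352.8 = 68.8 °C

T_f ≈ 68.8 °C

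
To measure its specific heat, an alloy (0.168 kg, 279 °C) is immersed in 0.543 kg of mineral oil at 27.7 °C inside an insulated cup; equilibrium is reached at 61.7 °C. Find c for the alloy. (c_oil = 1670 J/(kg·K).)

c ≈ 845 J/(kg·K)

Heat lost by the alloy = heat gained by the oil:
0.168×c×(279 − 61.7) = 0.543×1670×(61.7 − 27.7)
36.51 c = 30832  ⇒  c ≈ 844.6 J/(kg·K)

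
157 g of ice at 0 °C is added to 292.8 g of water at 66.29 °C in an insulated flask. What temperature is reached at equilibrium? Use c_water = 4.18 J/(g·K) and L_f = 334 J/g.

T_f ≈ 15.3 °C

Conservation of energy gives ΣQ = 0:
fusion: m_ice L_f = 157×334 = 52438
  warm the meltwater: 656.26 T
  water cools: 292.8×4.18×(T − 66.29) = 1223.9(T − 66.29)
1880.2 T = 81133 − 52438 = 28695
T ≈ 15.26 °C (positive, so assuming full melt was valid).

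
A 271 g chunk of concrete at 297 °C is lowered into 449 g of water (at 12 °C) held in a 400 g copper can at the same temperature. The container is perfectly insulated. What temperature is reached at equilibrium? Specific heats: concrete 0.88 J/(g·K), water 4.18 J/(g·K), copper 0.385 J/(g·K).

Setting the total heat transfer to zero:
271*0.88*(T − 297) + 449*4.18*(T − 12) + 400*0.385*(T − 12) = 0
238.48(T − 297) + 1876.8(T − 12) + 154(T − 12) = 0
(238.48 + 1876.8 + 154) T = 238.48*297 + 1876.8*12 + 154*12
T = 95198 / 2269.3 = 42 °C

T_f ≈ 42.0 °C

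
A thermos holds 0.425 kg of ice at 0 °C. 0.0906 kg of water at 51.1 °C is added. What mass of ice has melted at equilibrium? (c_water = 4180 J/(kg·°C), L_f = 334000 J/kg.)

m_melted ≈ 0.0579 kg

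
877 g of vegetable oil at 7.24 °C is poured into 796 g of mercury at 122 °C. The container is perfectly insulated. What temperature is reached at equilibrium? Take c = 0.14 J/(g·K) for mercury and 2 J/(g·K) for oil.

T_f ≈ 14.1 °C

With ΣQ=0 the equilibrium temperature is the m·c-weighted mean:
T_f = (111.44×122 + 1754×7.24) / (111.44 + 1754)
    = 26295 / 1865.4 ≈ 14.10 °C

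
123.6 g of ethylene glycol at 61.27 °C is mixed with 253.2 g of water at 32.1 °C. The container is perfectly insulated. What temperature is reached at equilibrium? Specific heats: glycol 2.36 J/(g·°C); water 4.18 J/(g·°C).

Conservation of energy gives ΣQ = 0:
123.6·2.36·(T − 61.27) + 253.2·4.18·(T − 32.1) = 0
291.7(T − 61.27) + 1058.4(T − 32.1) = 0
(291.7 + 1058.4) T = 291.7·61.27 + 1058.4·32.1
T = 51846/1350.1 ≈ 38.40 °C

T_f ≈ 38.4 °C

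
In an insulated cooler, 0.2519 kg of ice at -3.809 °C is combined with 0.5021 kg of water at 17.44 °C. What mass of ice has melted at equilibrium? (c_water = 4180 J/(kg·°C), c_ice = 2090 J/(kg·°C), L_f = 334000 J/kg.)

m_melted ≈ 0.104 kg

Water can give up m c ΔT = 0.5021×4180×17.44 = 36603 J before reaching 0 °C.
Of that, 0.2519×2090×3.809 = 2005.3 J goes to bring the ice to 0 °C, leaving 34597 J.
Fully melting the ice requires m_ice L_f = 0.2519×334000 = 84135 J.
That's not enough to melt it all — equilibrium is at 0 °C with ice remaining.
m_melt = 34597 / L_f = 0.1036 kg.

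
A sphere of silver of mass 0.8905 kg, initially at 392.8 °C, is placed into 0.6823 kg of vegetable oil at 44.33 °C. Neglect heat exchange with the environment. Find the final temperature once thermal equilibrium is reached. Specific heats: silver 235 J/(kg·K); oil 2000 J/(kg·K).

T_f ≈ 90.7 °C

Conservation of energy gives ΣQ = 0:
0.8905·235·(T − 392.8) + 0.6823·2000·(T − 44.33) = 0
209.27(T − 392.8) + 1364.6(T − 44.33) = 0
(209.27 + 1364.6) T = 209.27·392.8 + 1364.6·44.33
T = 142693/1573.9 ≈ 90.66 °C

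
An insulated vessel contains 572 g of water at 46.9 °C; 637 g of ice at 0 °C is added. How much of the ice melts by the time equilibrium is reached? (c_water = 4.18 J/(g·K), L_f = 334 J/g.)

Water can give up m c ΔT = 572×4.18×46.9 = 112136 J before reaching 0 °C.
Fully melting the ice requires m_ice L_f = 637×334 = 212758 J.
Since 112136 < 212758 J, not all the ice melts; equilibrium is at 0 °C.
m_melted×334 = 112136  ⇒  m_melted ≈ 335.7 g.

m_melted ≈ 336 g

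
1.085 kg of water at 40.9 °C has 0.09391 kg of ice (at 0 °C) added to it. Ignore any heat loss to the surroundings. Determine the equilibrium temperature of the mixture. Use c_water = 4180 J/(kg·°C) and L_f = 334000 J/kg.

T_f ≈ 31.3 °C

Net heat exchanged in the isolated system is zero:
latent heat to melt: 0.09391·334000 = 31366
  meltwater 0→T: 0.09391·4180·T = 392.54 T
  water: 4535.3(T − 40.9)
4927.8 T = 185494 − 31366 = 154128
T ≈ 31.28 °C — above 0 °C, consistent with complete melting.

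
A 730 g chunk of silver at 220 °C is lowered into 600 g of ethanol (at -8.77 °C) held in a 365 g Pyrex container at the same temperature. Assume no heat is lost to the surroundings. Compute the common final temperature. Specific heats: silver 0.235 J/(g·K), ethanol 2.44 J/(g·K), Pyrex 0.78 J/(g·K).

Heat gained plus heat lost sum to zero:
730×0.235×(T − 220) + 600×2.44×(T − (-8.77)) + 365×0.78×(T − (-8.77)) = 0
171.55(T − 220) + 1464(T − (-8.77)) + 284.7(T − (-8.77)) = 0
(171.55 + 1464 + 284.7) T = 171.55×220 + 1464×(-8.77) + 284.7×(-8.77)
T ≈ 11.67 °C

T_f ≈ 11.7 °C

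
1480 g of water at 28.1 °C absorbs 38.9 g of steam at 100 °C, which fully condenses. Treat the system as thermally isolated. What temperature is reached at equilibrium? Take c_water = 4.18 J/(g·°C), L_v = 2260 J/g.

Conservation of energy gives ΣQ = 0:
condense steam: −38.9×2260 = −87914; condensed water 100 °C→T: 162.6(T − 100); water warms: 1480×4.18×(T − 28.1) = 6186.4(T − 28.1)
6349 T = 87914 + 16260 + 173838 = 278012
T ≈ 43.79 °C, under the boiling point, so the assumption holds.

T_f ≈ 43.8 °C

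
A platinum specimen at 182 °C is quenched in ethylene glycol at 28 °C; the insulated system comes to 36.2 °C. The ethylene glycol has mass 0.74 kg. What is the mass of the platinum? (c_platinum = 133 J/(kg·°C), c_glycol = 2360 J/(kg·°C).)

m ≈ 0.738 kg

|Q_platinum| = |Q_glycol|:
m×133×(182 − 36.2) = 0.74×2360×(36.2 − 28)
19391 m = 14320  ⇒  m ≈ 0.7385 kg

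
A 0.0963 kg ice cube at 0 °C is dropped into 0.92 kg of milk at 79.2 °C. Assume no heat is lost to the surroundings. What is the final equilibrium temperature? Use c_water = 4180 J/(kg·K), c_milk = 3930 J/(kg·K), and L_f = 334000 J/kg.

Energy conservation, ΣQ = 0:
melt ice: 0.0963×334000 = 32164
  meltwater 0→T: 0.0963×4180×T = 402.53 T
  milk cools: 0.92×3930×(T − 79.2) = 3615.6(T − 79.2)
4018.1 T = 286356 − 32164 = 254191
T ≈ 63.26 °C. Since T > 0 °C, the all-ice-melts assumption holds.

T_f ≈ 63.3 °C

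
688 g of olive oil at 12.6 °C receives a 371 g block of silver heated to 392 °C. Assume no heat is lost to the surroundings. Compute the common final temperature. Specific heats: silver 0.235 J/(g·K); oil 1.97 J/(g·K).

T_f ≈ 35.5 °C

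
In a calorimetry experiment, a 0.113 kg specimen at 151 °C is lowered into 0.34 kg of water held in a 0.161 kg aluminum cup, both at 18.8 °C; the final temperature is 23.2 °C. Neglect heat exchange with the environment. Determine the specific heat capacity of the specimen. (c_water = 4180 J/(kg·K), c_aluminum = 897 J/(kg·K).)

Setting the total heat transfer to zero:
0.113×c×(23.2 − 151) + 0.34×4180×(23.2 − 18.8) + 0.161×897×(23.2 − 18.8) = 0
-14.44 c = -6888.7
c = -6888.7/-14.44 ≈ 477 J/(kg·K)

c ≈ 477 J/(kg·K)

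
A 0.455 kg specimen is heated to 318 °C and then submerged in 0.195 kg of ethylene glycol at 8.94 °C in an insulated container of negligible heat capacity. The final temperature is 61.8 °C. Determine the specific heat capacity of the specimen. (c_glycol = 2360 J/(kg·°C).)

Net heat exchanged in the isolated system is zero:
0.455·c·(61.8 − 318) + 0.195·2360·(61.8 − 8.94) = 0
-116.57 c = -24326
c = -24326/-116.57 ≈ 208.7 J/(kg·°C)

c ≈ 209 J/(kg·°C)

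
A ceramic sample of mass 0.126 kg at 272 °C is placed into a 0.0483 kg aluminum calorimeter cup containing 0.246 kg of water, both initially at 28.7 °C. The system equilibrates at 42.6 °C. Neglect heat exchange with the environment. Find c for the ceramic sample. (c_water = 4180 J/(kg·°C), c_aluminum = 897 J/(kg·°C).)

c ≈ 515 J/(kg·°C)

Let T be the final temperature. ΣQ_i = 0:
0.126·c·(42.6 − 272) + 0.246·4180·(42.6 − 28.7) + 0.0483·897·(42.6 − 28.7) = 0
-28.9 c = -14895
c = -14895/-28.9 ≈ 515.3 J/(kg·°C)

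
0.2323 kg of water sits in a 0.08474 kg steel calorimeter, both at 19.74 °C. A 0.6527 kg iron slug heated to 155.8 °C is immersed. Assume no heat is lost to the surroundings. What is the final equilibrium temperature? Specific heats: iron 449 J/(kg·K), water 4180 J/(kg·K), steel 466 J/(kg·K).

T_f ≈ 50.3 °C

Energy conservation, ΣQ = 0:
0.6527×449×(T − 155.8) + 0.2323×4180×(T − 19.74) + 0.08474×466×(T − 19.74) = 0
293.06(T − 155.8) + 971.01(T − 19.74) + 39.49(T − 19.74) = 0
1303.6 T = 65606
T ≈ 50.33 °C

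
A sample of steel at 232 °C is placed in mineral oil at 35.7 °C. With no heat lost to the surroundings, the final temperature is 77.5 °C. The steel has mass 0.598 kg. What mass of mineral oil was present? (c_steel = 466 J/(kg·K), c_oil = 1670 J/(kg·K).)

m ≈ 0.617 kg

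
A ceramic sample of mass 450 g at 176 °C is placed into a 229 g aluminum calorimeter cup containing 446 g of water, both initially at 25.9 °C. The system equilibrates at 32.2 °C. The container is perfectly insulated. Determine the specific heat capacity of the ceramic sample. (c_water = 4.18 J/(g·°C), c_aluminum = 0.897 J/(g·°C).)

c ≈ 0.202 J/(g·°C)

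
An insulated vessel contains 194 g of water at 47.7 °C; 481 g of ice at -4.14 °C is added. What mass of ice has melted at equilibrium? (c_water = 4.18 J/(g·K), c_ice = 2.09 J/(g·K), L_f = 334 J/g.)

m_melted ≈ 103 g

Cooling the water to 0 °C releases 194×4.18×47.7 = 38681 J.
Of that, 481×2.09×4.14 = 4161.9 J goes to bring the ice to 0 °C, leaving 34519 J.
Fully melting the ice requires m_ice L_f = 481×334 = 160654 J.
34519 J < 160654 J, so only part of the ice melts and the system sits at 0 °C.
m_melted×334 = 34519  ⇒  m_melted ≈ 103.4 g.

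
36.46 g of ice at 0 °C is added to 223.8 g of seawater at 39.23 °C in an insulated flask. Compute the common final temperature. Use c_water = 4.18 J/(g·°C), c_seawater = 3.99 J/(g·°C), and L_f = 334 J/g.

Net heat exchanged in the isolated system is zero:
fusion: m_ice L_f = 36.46·334 = 12178; meltwater 0→T: 36.46·4.18·T = 152.4 T; seawater cools: 223.8·3.99·(T − 39.23) = 892.96(T − 39.23)
1045.4 T = 35031 − 12178 = 22853
T ≈ 21.86 °C. Since T > 0 °C, the all-ice-melts assumption holds.

T_f ≈ 21.9 °C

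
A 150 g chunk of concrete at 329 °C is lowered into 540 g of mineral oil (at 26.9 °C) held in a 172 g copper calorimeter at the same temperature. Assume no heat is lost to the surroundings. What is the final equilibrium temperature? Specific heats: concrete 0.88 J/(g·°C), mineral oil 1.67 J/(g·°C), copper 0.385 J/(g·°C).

Net heat exchanged in the isolated system is zero:
150·0.88·(T − 329) + 540·1.67·(T − 26.9) + 172·0.385·(T − 26.9) = 0
132(T − 329) + 901.8(T − 26.9) + 66.22(T − 26.9) = 0
1100 T = 69468
T = 69468/1100 ≈ 63.15 °C

T_f ≈ 63.2 °C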